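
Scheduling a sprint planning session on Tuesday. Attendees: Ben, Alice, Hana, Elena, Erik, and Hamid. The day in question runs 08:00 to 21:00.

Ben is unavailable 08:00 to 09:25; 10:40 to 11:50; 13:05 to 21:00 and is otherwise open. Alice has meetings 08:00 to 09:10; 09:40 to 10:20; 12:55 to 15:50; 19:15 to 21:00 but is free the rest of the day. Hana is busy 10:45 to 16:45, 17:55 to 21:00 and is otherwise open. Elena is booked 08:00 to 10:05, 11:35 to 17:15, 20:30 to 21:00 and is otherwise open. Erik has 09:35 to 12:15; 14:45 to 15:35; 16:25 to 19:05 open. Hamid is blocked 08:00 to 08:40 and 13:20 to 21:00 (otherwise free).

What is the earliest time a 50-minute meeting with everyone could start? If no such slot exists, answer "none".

none

Ben free: 09:25-10:40, 11:50-13:05 (invert busy blocks within the working day).
Alice free: 09:10-09:40, 10:20-12:55, 15:50-19:15 (invert busy blocks within the working day).
Hana free: 08:00-10:45, 16:45-17:55 (invert busy blocks within the working day).
Elena free: 10:05-11:35, 17:15-20:30 (invert busy blocks within the working day).
Erik free: 09:35-12:15, 14:45-15:35, 16:25-19:05.
Hamid free: 08:40-13:20 (invert busy blocks within the working day).
Ben ∩ Alice: 09:25-09:40, 10:20-10:40, 11:50-12:55.
Ben ∩ Alice ∩ Hana: 09:25-09:40, 10:20-10:40.
Ben ∩ Alice ∩ Hana ∩ Elena: 10:20-10:40.
Ben ∩ Alice ∩ Hana ∩ Elena ∩ Erik: 10:20-10:40.
Ben ∩ Alice ∩ Hana ∩ Elena ∩ Erik ∩ Hamid: 10:20-10:40.
No common window is at least 50 minutes long.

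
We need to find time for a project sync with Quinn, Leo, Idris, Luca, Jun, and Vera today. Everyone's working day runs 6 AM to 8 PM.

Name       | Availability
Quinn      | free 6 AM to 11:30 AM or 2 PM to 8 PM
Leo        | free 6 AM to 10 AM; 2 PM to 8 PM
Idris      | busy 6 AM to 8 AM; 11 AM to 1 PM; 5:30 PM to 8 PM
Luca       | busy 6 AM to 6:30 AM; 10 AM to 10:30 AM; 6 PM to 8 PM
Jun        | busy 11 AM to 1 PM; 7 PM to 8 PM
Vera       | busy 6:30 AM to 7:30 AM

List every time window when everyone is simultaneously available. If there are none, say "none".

Quinn free: 06:00-11:30, 14:00-20:00.
Leo free: 06:00-10:00, 14:00-20:00.
Idris free: 08:00-11:00, 13:00-17:30 (invert busy blocks within the working day).
Luca free: 06:30-10:00, 10:30-18:00 (invert busy blocks within the working day).
Jun free: 06:00-11:00, 13:00-19:00 (invert busy blocks within the working day).
Vera free: 06:00-06:30, 07:30-20:00 (invert busy blocks within the working day).
Quinn ∩ Leo: 06:00-10:00, 14:00-20:00.
Quinn ∩ Leo ∩ Idris: 08:00-10:00, 14:00-17:30.
Quinn ∩ Leo ∩ Idris ∩ Luca: 08:00-10:00, 14:00-17:30.
Quinn ∩ Leo ∩ Idris ∩ Luca ∩ Jun: 08:00-10:00, 14:00-17:30.
Quinn ∩ Leo ∩ Idris ∩ Luca ∩ Jun ∩ Vera: 08:00-10:00, 14:00-17:30.
So the common availability across everyone is 08:00-10:00, 14:00-17:30.

08:00-10:00, 14:00-17:30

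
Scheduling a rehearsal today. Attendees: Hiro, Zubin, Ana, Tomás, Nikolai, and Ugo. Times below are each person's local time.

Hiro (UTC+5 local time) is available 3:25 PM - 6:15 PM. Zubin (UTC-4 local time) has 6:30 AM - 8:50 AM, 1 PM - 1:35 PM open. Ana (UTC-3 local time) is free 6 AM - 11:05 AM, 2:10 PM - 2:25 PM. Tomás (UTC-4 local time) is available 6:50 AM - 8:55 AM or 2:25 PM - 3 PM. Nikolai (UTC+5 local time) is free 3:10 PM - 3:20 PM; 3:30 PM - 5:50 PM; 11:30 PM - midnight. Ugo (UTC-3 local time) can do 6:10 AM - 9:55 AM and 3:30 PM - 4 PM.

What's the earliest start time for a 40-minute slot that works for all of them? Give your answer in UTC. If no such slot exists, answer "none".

10:50

Hiro in UTC: 10:25-13:15 (subtract 5h to convert from UTC+5).
Zubin in UTC: 10:30-12:50, 17:00-17:35 (add 4h to convert from UTC-4).
Ana in UTC: 09:00-14:05, 17:10-17:25 (add 3h to convert from UTC-3).
Tomás in UTC: 10:50-12:55, 18:25-19:00 (add 4h to convert from UTC-4).
Nikolai in UTC: 10:10-10:20, 10:30-12:50, 18:30-19:00 (subtract 5h to convert from UTC+5).
Ugo in UTC: 09:10-12:55, 18:30-19:00 (add 3h to convert from UTC-3).
Hiro ∩ Zubin: 10:30-12:50.
Hiro ∩ Zubin ∩ Ana: 10:30-12:50.
Hiro ∩ Zubin ∩ Ana ∩ Tomás: 10:50-12:50.
Hiro ∩ Zubin ∩ Ana ∩ Tomás ∩ Nikolai: 10:50-12:50.
Hiro ∩ Zubin ∩ Ana ∩ Tomás ∩ Nikolai ∩ Ugo: 10:50-12:50.
The first common window of at least 40 minutes is 10:50-12:50, so the earliest start is 10:50.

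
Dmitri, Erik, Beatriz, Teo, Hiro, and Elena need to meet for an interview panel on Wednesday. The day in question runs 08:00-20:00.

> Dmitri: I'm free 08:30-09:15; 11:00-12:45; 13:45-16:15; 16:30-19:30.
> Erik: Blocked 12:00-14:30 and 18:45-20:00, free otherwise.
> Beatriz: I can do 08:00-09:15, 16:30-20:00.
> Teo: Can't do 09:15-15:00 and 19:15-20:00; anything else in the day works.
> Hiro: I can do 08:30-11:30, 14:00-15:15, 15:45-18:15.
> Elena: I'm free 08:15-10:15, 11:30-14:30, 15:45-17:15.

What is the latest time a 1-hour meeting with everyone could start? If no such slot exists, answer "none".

Dmitri free: 08:30-09:15, 11:00-12:45, 13:45-16:15, 16:30-19:30.
Erik free: 08:00-12:00, 14:30-18:45 (invert busy blocks within the working day).
Beatriz free: 08:00-09:15, 16:30-20:00.
Teo free: 08:00-09:15, 15:00-19:15 (invert busy blocks within the working day).
Hiro free: 08:30-11:30, 14:00-15:15, 15:45-18:15.
Elena free: 08:15-10:15, 11:30-14:30, 15:45-17:15.
Dmitri ∩ Erik: 08:30-09:15, 11:00-12:00, 14:30-16:15, 16:30-18:45.
Dmitri ∩ Erik ∩ Beatriz: 08:30-09:15, 16:30-18:45.
Dmitri ∩ Erik ∩ Beatriz ∩ Teo: 08:30-09:15, 16:30-18:45.
Dmitri ∩ Erik ∩ Beatriz ∩ Teo ∩ Hiro: 08:30-09:15, 16:30-18:15.
Dmitri ∩ Erik ∩ Beatriz ∩ Teo ∩ Hiro ∩ Elena: 08:30-09:15, 16:30-17:15.
So the common availability across everyone is 08:30-09:15, 16:30-17:15.
No common window is at least 60 minutes long.

none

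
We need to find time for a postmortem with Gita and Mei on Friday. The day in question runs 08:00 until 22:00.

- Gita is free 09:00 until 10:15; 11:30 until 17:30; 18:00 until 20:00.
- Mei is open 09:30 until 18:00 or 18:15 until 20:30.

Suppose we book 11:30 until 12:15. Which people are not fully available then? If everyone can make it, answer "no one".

no one

Gita: free for 11:30-12:15. Mei: free for 11:30-12:15.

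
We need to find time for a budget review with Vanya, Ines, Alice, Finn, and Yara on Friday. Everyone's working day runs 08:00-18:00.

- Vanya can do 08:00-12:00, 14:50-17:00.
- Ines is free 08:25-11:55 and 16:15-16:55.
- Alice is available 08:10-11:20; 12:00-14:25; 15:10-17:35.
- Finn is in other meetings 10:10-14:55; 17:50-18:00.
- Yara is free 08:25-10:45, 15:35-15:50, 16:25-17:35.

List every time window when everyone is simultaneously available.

08:25-10:10, 16:25-16:55

Vanya free: 08:00-12:00, 14:50-17:00.
Ines free: 08:25-11:55, 16:15-16:55.
Alice free: 08:10-11:20, 12:00-14:25, 15:10-17:35.
Finn free: 08:00-10:10, 14:55-17:50 (invert busy blocks within the working day).
Yara free: 08:25-10:45, 15:35-15:50, 16:25-17:35.
Vanya ∩ Ines: 08:25-11:55, 16:15-16:55.
Vanya ∩ Ines ∩ Alice: 08:25-11:20, 16:15-16:55.
Vanya ∩ Ines ∩ Alice ∩ Finn: 08:25-10:10, 16:15-16:55.
Vanya ∩ Ines ∩ Alice ∩ Finn ∩ Yara: 08:25-10:10, 16:25-16:55.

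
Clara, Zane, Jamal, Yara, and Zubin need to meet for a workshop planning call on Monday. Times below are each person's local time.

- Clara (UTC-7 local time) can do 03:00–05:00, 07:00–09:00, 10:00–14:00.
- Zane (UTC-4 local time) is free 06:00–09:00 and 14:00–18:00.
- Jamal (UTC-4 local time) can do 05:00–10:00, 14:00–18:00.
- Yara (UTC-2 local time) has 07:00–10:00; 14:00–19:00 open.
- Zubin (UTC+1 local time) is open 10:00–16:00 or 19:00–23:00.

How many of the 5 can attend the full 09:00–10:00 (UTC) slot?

3

Clara in UTC: 10:00-12:00, 14:00-16:00, 17:00-21:00 (add 7h to convert from UTC-7).
Zane in UTC: 10:00-13:00, 18:00-22:00 (add 4h to convert from UTC-4).
Jamal in UTC: 09:00-14:00, 18:00-22:00 (add 4h to convert from UTC-4).
Yara in UTC: 09:00-12:00, 16:00-21:00 (add 2h to convert from UTC-2).
Zubin in UTC: 09:00-15:00, 18:00-22:00 (subtract 1h to convert from UTC+1).
Jamal, Yara, and Zubin can make the full 09:00-10:00 slot — that's 3.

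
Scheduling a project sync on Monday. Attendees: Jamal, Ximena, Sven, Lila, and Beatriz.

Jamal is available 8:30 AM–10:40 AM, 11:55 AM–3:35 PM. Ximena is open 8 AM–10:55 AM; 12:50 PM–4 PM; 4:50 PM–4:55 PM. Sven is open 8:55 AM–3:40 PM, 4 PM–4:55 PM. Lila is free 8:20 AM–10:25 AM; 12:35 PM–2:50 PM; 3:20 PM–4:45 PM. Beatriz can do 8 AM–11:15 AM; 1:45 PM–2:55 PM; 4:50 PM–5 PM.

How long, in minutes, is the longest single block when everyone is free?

90

Jamal ∩ Ximena: 08:30-10:40, 12:50-15:35.
Jamal ∩ Ximena ∩ Sven: 08:55-10:40, 12:50-15:35.
Jamal ∩ Ximena ∩ Sven ∩ Lila: 08:55-10:25, 12:50-14:50, 15:20-15:35.
Jamal ∩ Ximena ∩ Sven ∩ Lila ∩ Beatriz: 08:55-10:25, 13:45-14:50.
Those are the intersection windows.
The longest is 08:55-10:25 at 90 minutes.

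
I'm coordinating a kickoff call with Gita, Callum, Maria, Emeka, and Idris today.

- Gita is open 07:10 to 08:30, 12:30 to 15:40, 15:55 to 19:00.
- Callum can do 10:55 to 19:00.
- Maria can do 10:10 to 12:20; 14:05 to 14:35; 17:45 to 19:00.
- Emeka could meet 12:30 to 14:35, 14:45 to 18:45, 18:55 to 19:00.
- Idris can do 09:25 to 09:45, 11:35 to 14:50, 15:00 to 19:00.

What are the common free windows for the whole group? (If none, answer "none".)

14:05-14:35, 17:45-18:45, 18:55-19:00

Gita ∩ Callum: 12:30-15:40, 15:55-19:00.
Gita ∩ Callum ∩ Maria: 14:05-14:35, 17:45-19:00.
Gita ∩ Callum ∩ Maria ∩ Emeka: 14:05-14:35, 17:45-18:45, 18:55-19:00.
Gita ∩ Callum ∩ Maria ∩ Emeka ∩ Idris: 14:05-14:35, 17:45-18:45, 18:55-19:00.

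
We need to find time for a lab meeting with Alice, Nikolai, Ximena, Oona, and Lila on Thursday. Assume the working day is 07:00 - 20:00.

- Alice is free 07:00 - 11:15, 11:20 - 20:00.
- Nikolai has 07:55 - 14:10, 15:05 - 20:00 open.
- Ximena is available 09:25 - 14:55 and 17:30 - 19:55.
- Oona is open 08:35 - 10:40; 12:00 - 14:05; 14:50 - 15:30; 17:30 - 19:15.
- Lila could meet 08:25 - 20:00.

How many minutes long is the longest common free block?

125

Alice ∩ Nikolai: 07:55-11:15, 11:20-14:10, 15:05-20:00.
Alice ∩ Nikolai ∩ Ximena: 09:25-11:15, 11:20-14:10, 17:30-19:55.
Alice ∩ Nikolai ∩ Ximena ∩ Oona: 09:25-10:40, 12:00-14:05, 17:30-19:15.
Alice ∩ Nikolai ∩ Ximena ∩ Oona ∩ Lila: 09:25-10:40, 12:00-14:05, 17:30-19:15.
The longest is 12:00-14:05 at 125 minutes.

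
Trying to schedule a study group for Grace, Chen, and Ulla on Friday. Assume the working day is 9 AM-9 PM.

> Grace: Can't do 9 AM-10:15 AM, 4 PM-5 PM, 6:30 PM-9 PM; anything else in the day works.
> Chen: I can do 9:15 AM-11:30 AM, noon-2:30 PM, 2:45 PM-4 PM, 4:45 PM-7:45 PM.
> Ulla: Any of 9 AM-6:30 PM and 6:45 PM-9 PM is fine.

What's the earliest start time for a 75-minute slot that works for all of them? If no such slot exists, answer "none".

10:15

Grace free: 10:15-16:00, 17:00-18:30 (invert busy blocks within the working day).
Chen free: 09:15-11:30, 12:00-14:30, 14:45-16:00, 16:45-19:45.
Ulla free: 09:00-18:30, 18:45-21:00.
Grace ∩ Chen: 10:15-11:30, 12:00-14:30, 14:45-16:00, 17:00-18:30.
Grace ∩ Chen ∩ Ulla: 10:15-11:30, 12:00-14:30, 14:45-16:00, 17:00-18:30.
So the common availability across everyone is 10:15-11:30, 12:00-14:30, 14:45-16:00, 17:00-18:30.
The first common window of at least 75 minutes is 10:15-11:30, so the earliest start is 10:15.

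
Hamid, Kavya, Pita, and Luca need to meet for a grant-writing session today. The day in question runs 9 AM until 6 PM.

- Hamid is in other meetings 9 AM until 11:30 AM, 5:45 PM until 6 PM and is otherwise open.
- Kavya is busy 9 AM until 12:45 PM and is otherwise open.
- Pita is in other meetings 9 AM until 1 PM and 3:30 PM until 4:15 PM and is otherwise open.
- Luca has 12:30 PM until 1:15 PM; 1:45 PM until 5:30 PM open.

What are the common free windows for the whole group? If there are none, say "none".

13:00-13:15, 13:45-15:30, 16:15-17:30

Hamid free: 11:30-17:45 (invert busy blocks within the working day).
Kavya free: 12:45-18:00 (invert busy blocks within the working day).
Pita free: 13:00-15:30, 16:15-18:00 (invert busy blocks within the working day).
Luca free: 12:30-13:15, 13:45-17:30.
Hamid ∩ Kavya: 12:45-17:45.
Hamid ∩ Kavya ∩ Pita: 13:00-15:30, 16:15-17:45.
Hamid ∩ Kavya ∩ Pita ∩ Luca: 13:00-13:15, 13:45-15:30, 16:15-17:30.
So the common availability across everyone is 13:00-13:15, 13:45-15:30, 16:15-17:30.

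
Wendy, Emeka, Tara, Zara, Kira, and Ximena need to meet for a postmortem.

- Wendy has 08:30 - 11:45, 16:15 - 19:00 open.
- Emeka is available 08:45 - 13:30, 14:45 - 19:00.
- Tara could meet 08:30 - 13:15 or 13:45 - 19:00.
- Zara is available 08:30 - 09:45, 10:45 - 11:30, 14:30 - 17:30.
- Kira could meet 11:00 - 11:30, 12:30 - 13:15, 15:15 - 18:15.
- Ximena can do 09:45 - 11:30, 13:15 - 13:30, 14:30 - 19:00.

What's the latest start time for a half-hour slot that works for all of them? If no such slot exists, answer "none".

Wendy ∩ Emeka: 08:45-11:45, 16:15-19:00.
Wendy ∩ Emeka ∩ Tara: 08:45-11:45, 16:15-19:00.
Wendy ∩ Emeka ∩ Tara ∩ Zara: 08:45-09:45, 10:45-11:30, 16:15-17:30.
Wendy ∩ Emeka ∩ Tara ∩ Zara ∩ Kira: 11:00-11:30, 16:15-17:30.
Wendy ∩ Emeka ∩ Tara ∩ Zara ∩ Kira ∩ Ximena: 11:00-11:30, 16:15-17:30.
The last common window of at least 30 minutes is 16:15-17:30; a 30-minute meeting can start as late as 17:00 and still end by 17:30.

17:00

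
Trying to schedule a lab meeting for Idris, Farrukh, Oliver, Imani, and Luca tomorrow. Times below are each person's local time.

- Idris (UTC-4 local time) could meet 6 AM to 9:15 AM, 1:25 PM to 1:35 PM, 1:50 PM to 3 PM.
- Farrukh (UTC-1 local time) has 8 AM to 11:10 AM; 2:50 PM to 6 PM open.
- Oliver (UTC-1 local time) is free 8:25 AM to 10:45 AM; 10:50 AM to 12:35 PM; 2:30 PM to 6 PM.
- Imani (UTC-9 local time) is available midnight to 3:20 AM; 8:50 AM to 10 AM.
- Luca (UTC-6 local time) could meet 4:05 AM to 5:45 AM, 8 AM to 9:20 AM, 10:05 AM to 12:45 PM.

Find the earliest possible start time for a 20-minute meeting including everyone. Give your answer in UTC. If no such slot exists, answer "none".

10:05

Idris in UTC: 10:00-13:15, 17:25-17:35, 17:50-19:00 (add 4h to convert from UTC-4).
Farrukh in UTC: 09:00-12:10, 15:50-19:00 (add 1h to convert from UTC-1).
Oliver in UTC: 09:25-11:45, 11:50-13:35, 15:30-19:00 (add 1h to convert from UTC-1).
Imani in UTC: 09:00-12:20, 17:50-19:00 (add 9h to convert from UTC-9).
Luca in UTC: 10:05-11:45, 14:00-15:20, 16:05-18:45 (add 6h to convert from UTC-6).
Idris ∩ Farrukh: 10:00-12:10, 17:25-17:35, 17:50-19:00.
Idris ∩ Farrukh ∩ Oliver: 10:00-11:45, 11:50-12:10, 17:25-17:35, 17:50-19:00.
Idris ∩ Farrukh ∩ Oliver ∩ Imani: 10:00-11:45, 11:50-12:10, 17:50-19:00.
Idris ∩ Farrukh ∩ Oliver ∩ Imani ∩ Luca: 10:05-11:45, 17:50-18:45.
The first common window of at least 20 minutes is 10:05-11:45, so the earliest start is 10:05.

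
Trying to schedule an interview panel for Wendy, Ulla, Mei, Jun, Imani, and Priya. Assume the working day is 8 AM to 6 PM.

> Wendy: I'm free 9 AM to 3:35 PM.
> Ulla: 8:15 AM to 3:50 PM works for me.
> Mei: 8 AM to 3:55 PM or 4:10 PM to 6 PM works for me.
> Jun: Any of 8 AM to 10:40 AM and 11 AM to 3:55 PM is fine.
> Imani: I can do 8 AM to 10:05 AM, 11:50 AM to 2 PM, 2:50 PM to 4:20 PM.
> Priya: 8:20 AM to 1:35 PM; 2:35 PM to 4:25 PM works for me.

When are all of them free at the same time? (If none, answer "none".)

09:00-10:05, 11:50-13:35, 14:50-15:35

Wendy ∩ Ulla: 09:00-15:35.
Wendy ∩ Ulla ∩ Mei: 09:00-15:35.
Wendy ∩ Ulla ∩ Mei ∩ Jun: 09:00-10:40, 11:00-15:35.
Wendy ∩ Ulla ∩ Mei ∩ Jun ∩ Imani: 09:00-10:05, 11:50-14:00, 14:50-15:35.
Wendy ∩ Ulla ∩ Mei ∩ Jun ∩ Imani ∩ Priya: 09:00-10:05, 11:50-13:35, 14:50-15:35.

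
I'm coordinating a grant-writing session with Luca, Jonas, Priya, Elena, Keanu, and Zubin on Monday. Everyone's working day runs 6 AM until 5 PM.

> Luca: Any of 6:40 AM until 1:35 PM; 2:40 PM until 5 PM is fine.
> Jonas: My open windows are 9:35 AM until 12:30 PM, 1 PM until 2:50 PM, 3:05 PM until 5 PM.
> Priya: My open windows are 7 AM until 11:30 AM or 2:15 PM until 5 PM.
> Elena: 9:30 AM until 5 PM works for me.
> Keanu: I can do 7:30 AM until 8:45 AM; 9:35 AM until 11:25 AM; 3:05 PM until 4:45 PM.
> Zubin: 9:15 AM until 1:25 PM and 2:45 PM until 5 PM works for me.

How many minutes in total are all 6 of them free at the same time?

Luca ∩ Jonas: 09:35-12:30, 13:00-13:35, 14:40-14:50, 15:05-17:00.
Luca ∩ Jonas ∩ Priya: 09:35-11:30, 14:40-14:50, 15:05-17:00.
Luca ∩ Jonas ∩ Priya ∩ Elena: 09:35-11:30, 14:40-14:50, 15:05-17:00.
Luca ∩ Jonas ∩ Priya ∩ Elena ∩ Keanu: 09:35-11:25, 15:05-16:45.
Luca ∩ Jonas ∩ Priya ∩ Elena ∩ Keanu ∩ Zubin: 09:35-11:25, 15:05-16:45.
So the common availability across everyone is 09:35-11:25, 15:05-16:45.
Summing the common windows: 110 + 100 = 210 minutes.

210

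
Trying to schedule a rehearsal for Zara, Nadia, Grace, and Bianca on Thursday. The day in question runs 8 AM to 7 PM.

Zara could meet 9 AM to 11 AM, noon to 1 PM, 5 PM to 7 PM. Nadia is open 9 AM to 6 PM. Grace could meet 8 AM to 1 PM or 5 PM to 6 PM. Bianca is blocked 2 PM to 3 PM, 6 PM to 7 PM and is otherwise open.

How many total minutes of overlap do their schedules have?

Zara free: 09:00-11:00, 12:00-13:00, 17:00-19:00.
Nadia free: 09:00-18:00.
Grace free: 08:00-13:00, 17:00-18:00.
Bianca free: 08:00-14:00, 15:00-18:00 (invert busy blocks within the working day).
Zara ∩ Nadia: 09:00-11:00, 12:00-13:00, 17:00-18:00.
Zara ∩ Nadia ∩ Grace: 09:00-11:00, 12:00-13:00, 17:00-18:00.
Zara ∩ Nadia ∩ Grace ∩ Bianca: 09:00-11:00, 12:00-13:00, 17:00-18:00.
So the common availability across everyone is 09:00-11:00, 12:00-13:00, 17:00-18:00.
Summing the common windows: 120 + 60 + 60 = 240 minutes.

240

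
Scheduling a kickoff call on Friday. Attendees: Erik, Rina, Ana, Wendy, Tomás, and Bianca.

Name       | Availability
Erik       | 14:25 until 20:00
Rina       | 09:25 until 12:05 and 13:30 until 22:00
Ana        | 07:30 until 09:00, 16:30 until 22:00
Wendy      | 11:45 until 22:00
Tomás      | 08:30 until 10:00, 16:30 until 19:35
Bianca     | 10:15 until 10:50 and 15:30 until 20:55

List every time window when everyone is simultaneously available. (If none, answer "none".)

16:30-19:35

Erik ∩ Rina: 14:25-20:00.
Erik ∩ Rina ∩ Ana: 16:30-20:00.
Erik ∩ Rina ∩ Ana ∩ Wendy: 16:30-20:00.
Erik ∩ Rina ∩ Ana ∩ Wendy ∩ Tomás: 16:30-19:35.
Erik ∩ Rina ∩ Ana ∩ Wendy ∩ Tomás ∩ Bianca: 16:30-19:35.
Those are the intersection windows.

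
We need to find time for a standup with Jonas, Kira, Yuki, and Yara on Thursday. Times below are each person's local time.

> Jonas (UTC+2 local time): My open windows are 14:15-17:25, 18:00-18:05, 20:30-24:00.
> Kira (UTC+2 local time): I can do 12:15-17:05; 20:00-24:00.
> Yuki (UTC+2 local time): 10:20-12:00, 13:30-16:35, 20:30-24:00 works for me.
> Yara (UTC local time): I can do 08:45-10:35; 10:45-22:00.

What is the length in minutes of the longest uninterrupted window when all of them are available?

Jonas in UTC: 12:15-15:25, 16:00-16:05, 18:30-22:00 (subtract 2h to convert from UTC+2).
Kira in UTC: 10:15-15:05, 18:00-22:00 (subtract 2h to convert from UTC+2).
Yuki in UTC: 08:20-10:00, 11:30-14:35, 18:30-22:00 (subtract 2h to convert from UTC+2).
Yara in UTC: 08:45-10:35, 10:45-22:00.
Jonas ∩ Kira: 12:15-15:05, 18:30-22:00.
Jonas ∩ Kira ∩ Yuki: 12:15-14:35, 18:30-22:00.
Jonas ∩ Kira ∩ Yuki ∩ Yara: 12:15-14:35, 18:30-22:00.
The longest is 18:30-22:00 at 210 minutes.

210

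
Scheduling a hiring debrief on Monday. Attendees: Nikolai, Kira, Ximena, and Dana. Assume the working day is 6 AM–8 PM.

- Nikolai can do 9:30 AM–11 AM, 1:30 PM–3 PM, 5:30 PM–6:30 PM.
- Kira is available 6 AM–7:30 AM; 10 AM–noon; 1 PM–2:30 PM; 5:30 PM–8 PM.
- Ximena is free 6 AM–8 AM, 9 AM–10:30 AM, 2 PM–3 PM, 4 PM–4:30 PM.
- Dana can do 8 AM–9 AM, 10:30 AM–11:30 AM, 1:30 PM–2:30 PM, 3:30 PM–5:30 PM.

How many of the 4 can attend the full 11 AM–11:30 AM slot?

Kira and Dana can make the full 11:00-11:30 slot — that's 2.

2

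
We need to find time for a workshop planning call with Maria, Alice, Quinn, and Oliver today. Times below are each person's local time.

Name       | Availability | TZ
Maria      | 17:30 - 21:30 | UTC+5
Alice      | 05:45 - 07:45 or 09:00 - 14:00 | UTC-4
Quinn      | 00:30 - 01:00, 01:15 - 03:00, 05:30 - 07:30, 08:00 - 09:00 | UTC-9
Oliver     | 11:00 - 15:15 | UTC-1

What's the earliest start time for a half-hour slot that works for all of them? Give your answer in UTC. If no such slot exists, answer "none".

Maria in UTC: 12:30-16:30 (subtract 5h to convert from UTC+5).
Alice in UTC: 09:45-11:45, 13:00-18:00 (add 4h to convert from UTC-4).
Quinn in UTC: 09:30-10:00, 10:15-12:00, 14:30-16:30, 17:00-18:00 (add 9h to convert from UTC-9).
Oliver in UTC: 12:00-16:15 (add 1h to convert from UTC-1).
Maria ∩ Alice: 13:00-16:30.
Maria ∩ Alice ∩ Quinn: 14:30-16:30.
Maria ∩ Alice ∩ Quinn ∩ Oliver: 14:30-16:15.
So the common availability across everyone is 14:30-16:15.
The first common window of at least 30 minutes is 14:30-16:15, so the earliest start is 14:30.

14:30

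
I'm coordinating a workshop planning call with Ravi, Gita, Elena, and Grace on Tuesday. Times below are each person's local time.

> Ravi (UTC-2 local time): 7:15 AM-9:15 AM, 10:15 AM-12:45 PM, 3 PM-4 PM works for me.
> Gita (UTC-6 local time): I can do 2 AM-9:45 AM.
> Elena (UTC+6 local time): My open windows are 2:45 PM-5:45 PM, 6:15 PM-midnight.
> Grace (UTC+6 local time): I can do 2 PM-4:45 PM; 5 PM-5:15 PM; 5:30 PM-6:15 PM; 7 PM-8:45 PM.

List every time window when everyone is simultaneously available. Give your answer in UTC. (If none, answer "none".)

Ravi in UTC: 09:15-11:15, 12:15-14:45, 17:00-18:00 (add 2h to convert from UTC-2).
Gita in UTC: 08:00-15:45 (add 6h to convert from UTC-6).
Elena in UTC: 08:45-11:45, 12:15-18:00 (subtract 6h to convert from UTC+6).
Grace in UTC: 08:00-10:45, 11:00-11:15, 11:30-12:15, 13:00-14:45 (subtract 6h to convert from UTC+6).
Ravi ∩ Gita: 09:15-11:15, 12:15-14:45.
Ravi ∩ Gita ∩ Elena: 09:15-11:15, 12:15-14:45.
Ravi ∩ Gita ∩ Elena ∩ Grace: 09:15-10:45, 11:00-11:15, 13:00-14:45.
Those are the intersection windows.

09:15-10:45, 11:00-11:15, 13:00-14:45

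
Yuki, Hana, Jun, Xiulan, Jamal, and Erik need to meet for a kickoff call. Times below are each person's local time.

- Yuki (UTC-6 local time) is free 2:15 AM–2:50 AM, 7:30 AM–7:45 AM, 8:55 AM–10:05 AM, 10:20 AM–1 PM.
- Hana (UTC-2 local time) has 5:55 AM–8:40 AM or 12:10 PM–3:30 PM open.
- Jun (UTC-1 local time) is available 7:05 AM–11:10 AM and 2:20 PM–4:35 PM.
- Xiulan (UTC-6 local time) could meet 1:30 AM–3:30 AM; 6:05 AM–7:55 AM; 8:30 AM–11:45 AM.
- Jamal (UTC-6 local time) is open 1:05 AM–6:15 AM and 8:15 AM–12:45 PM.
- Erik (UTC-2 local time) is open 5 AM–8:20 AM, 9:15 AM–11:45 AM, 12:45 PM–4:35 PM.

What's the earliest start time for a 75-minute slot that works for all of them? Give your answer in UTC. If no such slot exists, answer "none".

none

Yuki in UTC: 08:15-08:50, 13:30-13:45, 14:55-16:05, 16:20-19:00 (add 6h to convert from UTC-6).
Hana in UTC: 07:55-10:40, 14:10-17:30 (add 2h to convert from UTC-2).
Jun in UTC: 08:05-12:10, 15:20-17:35 (add 1h to convert from UTC-1).
Xiulan in UTC: 07:30-09:30, 12:05-13:55, 14:30-17:45 (add 6h to convert from UTC-6).
Jamal in UTC: 07:05-12:15, 14:15-18:45 (add 6h to convert from UTC-6).
Erik in UTC: 07:00-10:20, 11:15-13:45, 14:45-18:35 (add 2h to convert from UTC-2).
Yuki ∩ Hana: 08:15-08:50, 14:55-16:05, 16:20-17:30.
Yuki ∩ Hana ∩ Jun: 08:15-08:50, 15:20-16:05, 16:20-17:30.
Yuki ∩ Hana ∩ Jun ∩ Xiulan: 08:15-08:50, 15:20-16:05, 16:20-17:30.
Yuki ∩ Hana ∩ Jun ∩ Xiulan ∩ Jamal: 08:15-08:50, 15:20-16:05, 16:20-17:30.
Yuki ∩ Hana ∩ Jun ∩ Xiulan ∩ Jamal ∩ Erik: 08:15-08:50, 15:20-16:05, 16:20-17:30.
Those are the intersection windows.
No common window is at least 75 minutes long.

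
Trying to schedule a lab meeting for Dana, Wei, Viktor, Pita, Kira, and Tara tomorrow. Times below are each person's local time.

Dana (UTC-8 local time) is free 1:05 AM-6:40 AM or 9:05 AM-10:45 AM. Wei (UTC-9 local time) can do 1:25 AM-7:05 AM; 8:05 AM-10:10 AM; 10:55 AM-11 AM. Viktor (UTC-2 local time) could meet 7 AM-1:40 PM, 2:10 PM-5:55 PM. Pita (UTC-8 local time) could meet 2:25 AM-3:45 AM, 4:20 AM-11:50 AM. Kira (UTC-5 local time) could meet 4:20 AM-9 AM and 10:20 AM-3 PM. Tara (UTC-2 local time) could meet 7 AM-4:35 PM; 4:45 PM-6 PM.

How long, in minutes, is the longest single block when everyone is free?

100

Dana in UTC: 09:05-14:40, 17:05-18:45 (add 8h to convert from UTC-8).
Wei in UTC: 10:25-16:05, 17:05-19:10, 19:55-20:00 (add 9h to convert from UTC-9).
Viktor in UTC: 09:00-15:40, 16:10-19:55 (add 2h to convert from UTC-2).
Pita in UTC: 10:25-11:45, 12:20-19:50 (add 8h to convert from UTC-8).
Kira in UTC: 09:20-14:00, 15:20-20:00 (add 5h to convert from UTC-5).
Tara in UTC: 09:00-18:35, 18:45-20:00 (add 2h to convert from UTC-2).
Dana ∩ Wei: 10:25-14:40, 17:05-18:45.
Dana ∩ Wei ∩ Viktor: 10:25-14:40, 17:05-18:45.
Dana ∩ Wei ∩ Viktor ∩ Pita: 10:25-11:45, 12:20-14:40, 17:05-18:45.
Dana ∩ Wei ∩ Viktor ∩ Pita ∩ Kira: 10:25-11:45, 12:20-14:00, 17:05-18:45.
Dana ∩ Wei ∩ Viktor ∩ Pita ∩ Kira ∩ Tara: 10:25-11:45, 12:20-14:00, 17:05-18:35.
The longest is 12:20-14:00 at 100 minutes.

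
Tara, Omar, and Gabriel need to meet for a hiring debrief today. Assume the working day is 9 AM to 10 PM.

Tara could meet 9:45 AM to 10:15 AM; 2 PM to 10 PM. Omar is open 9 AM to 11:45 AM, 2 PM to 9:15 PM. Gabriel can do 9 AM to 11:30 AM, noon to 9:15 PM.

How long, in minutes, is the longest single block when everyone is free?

Tara ∩ Omar: 09:45-10:15, 14:00-21:15.
Tara ∩ Omar ∩ Gabriel: 09:45-10:15, 14:00-21:15.
So the common availability across everyone is 09:45-10:15, 14:00-21:15.
The longest is 14:00-21:15 at 435 minutes.

435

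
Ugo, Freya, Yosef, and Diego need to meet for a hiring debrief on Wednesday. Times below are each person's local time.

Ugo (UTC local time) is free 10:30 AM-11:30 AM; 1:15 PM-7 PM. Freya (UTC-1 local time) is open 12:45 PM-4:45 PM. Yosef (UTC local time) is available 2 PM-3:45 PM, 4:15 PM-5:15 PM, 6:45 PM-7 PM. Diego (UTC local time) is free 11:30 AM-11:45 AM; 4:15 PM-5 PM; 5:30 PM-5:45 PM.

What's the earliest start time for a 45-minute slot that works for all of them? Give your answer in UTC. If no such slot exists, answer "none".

Ugo in UTC: 10:30-11:30, 13:15-19:00.
Freya in UTC: 13:45-17:45 (add 1h to convert from UTC-1).
Yosef in UTC: 14:00-15:45, 16:15-17:15, 18:45-19:00.
Diego in UTC: 11:30-11:45, 16:15-17:00, 17:30-17:45.
Ugo ∩ Freya: 13:45-17:45.
Ugo ∩ Freya ∩ Yosef: 14:00-15:45, 16:15-17:15.
Ugo ∩ Freya ∩ Yosef ∩ Diego: 16:15-17:00.
So the common availability across everyone is 16:15-17:00.
The first common window of at least 45 minutes is 16:15-17:00, so the earliest start is 16:15.

16:15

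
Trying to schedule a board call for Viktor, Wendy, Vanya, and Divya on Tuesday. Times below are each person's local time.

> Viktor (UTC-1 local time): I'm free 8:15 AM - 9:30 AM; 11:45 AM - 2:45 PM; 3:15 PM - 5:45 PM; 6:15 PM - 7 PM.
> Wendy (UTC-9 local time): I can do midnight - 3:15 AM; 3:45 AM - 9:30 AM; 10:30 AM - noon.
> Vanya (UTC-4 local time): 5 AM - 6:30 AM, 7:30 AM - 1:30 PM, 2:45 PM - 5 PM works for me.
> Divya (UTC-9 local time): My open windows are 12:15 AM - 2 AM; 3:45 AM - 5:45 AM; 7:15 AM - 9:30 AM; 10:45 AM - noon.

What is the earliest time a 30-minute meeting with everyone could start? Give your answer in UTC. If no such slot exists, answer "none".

Viktor in UTC: 09:15-10:30, 12:45-15:45, 16:15-18:45, 19:15-20:00 (add 1h to convert from UTC-1).
Wendy in UTC: 09:00-12:15, 12:45-18:30, 19:30-21:00 (add 9h to convert from UTC-9).
Vanya in UTC: 09:00-10:30, 11:30-17:30, 18:45-21:00 (add 4h to convert from UTC-4).
Divya in UTC: 09:15-11:00, 12:45-14:45, 16:15-18:30, 19:45-21:00 (add 9h to convert from UTC-9).
Viktor ∩ Wendy: 09:15-10:30, 12:45-15:45, 16:15-18:30, 19:30-20:00.
Viktor ∩ Wendy ∩ Vanya: 09:15-10:30, 12:45-15:45, 16:15-17:30, 19:30-20:00.
Viktor ∩ Wendy ∩ Vanya ∩ Divya: 09:15-10:30, 12:45-14:45, 16:15-17:30, 19:45-20:00.
So the common availability across everyone is 09:15-10:30, 12:45-14:45, 16:15-17:30, 19:45-20:00.
The first common window of at least 30 minutes is 09:15-10:30, so the earliest start is 09:15.

09:15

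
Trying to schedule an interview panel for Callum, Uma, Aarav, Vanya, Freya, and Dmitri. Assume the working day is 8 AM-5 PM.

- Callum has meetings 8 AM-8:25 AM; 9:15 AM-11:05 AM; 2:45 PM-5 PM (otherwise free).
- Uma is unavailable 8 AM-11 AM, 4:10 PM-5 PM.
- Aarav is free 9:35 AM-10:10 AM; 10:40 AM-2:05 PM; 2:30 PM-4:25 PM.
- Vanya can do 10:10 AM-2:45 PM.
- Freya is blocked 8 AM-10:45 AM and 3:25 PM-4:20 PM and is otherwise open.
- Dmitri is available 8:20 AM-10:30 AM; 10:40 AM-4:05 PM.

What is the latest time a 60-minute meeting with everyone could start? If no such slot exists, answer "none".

13:05

Callum free: 08:25-09:15, 11:05-14:45 (invert busy blocks within the working day).
Uma free: 11:00-16:10 (invert busy blocks within the working day).
Aarav free: 09:35-10:10, 10:40-14:05, 14:30-16:25.
Vanya free: 10:10-14:45.
Freya free: 10:45-15:25, 16:20-17:00 (invert busy blocks within the working day).
Dmitri free: 08:20-10:30, 10:40-16:05.
Callum ∩ Uma: 11:05-14:45.
Callum ∩ Uma ∩ Aarav: 11:05-14:05, 14:30-14:45.
Callum ∩ Uma ∩ Aarav ∩ Vanya: 11:05-14:05, 14:30-14:45.
Callum ∩ Uma ∩ Aarav ∩ Vanya ∩ Freya: 11:05-14:05, 14:30-14:45.
Callum ∩ Uma ∩ Aarav ∩ Vanya ∩ Freya ∩ Dmitri: 11:05-14:05, 14:30-14:45.
Those are the intersection windows.
The last common window of at least 60 minutes is 11:05-14:05; a 60-minute meeting can start as late as 13:05 and still end by 14:05.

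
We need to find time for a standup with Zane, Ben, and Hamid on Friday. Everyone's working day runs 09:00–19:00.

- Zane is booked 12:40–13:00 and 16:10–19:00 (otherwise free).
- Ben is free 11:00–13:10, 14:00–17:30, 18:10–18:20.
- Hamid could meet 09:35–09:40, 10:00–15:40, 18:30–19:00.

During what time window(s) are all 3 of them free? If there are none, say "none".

11:00-12:40, 13:00-13:10, 14:00-15:40

Zane free: 09:00-12:40, 13:00-16:10 (invert busy blocks within the working day).
Ben free: 11:00-13:10, 14:00-17:30, 18:10-18:20.
Hamid free: 09:35-09:40, 10:00-15:40, 18:30-19:00.
Zane ∩ Ben: 11:00-12:40, 13:00-13:10, 14:00-16:10.
Zane ∩ Ben ∩ Hamid: 11:00-12:40, 13:00-13:10, 14:00-15:40.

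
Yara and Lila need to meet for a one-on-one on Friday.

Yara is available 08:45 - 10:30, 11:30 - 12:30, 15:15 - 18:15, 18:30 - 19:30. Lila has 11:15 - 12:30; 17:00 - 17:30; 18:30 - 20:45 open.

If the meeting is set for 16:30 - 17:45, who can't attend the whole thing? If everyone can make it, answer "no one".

Lila

Yara: free for 16:30-17:45. Lila: not fully free for 16:30-17:45.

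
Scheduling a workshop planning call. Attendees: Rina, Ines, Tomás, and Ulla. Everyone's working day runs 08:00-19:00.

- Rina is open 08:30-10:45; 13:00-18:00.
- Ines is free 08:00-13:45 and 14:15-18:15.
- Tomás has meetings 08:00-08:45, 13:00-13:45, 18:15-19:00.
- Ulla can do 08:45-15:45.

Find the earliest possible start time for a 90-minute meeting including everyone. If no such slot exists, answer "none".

Rina free: 08:30-10:45, 13:00-18:00.
Ines free: 08:00-13:45, 14:15-18:15.
Tomás free: 08:45-13:00, 13:45-18:15 (invert busy blocks within the working day).
Ulla free: 08:45-15:45.
Rina ∩ Ines: 08:30-10:45, 13:00-13:45, 14:15-18:00.
Rina ∩ Ines ∩ Tomás: 08:45-10:45, 14:15-18:00.
Rina ∩ Ines ∩ Tomás ∩ Ulla: 08:45-10:45, 14:15-15:45.
The first common window of at least 90 minutes is 08:45-10:45, so the earliest start is 08:45.

08:45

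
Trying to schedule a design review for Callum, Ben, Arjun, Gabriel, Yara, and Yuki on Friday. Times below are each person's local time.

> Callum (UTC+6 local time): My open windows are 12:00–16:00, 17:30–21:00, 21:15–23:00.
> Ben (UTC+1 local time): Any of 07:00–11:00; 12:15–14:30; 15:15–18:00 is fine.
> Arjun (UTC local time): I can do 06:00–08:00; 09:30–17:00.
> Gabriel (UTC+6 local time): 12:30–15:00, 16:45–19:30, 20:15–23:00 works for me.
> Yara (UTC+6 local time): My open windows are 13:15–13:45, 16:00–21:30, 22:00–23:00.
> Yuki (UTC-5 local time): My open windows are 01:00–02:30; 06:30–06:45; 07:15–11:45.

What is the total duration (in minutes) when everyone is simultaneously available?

Callum in UTC: 06:00-10:00, 11:30-15:00, 15:15-17:00 (subtract 6h to convert from UTC+6).
Ben in UTC: 06:00-10:00, 11:15-13:30, 14:15-17:00 (subtract 1h to convert from UTC+1).
Arjun in UTC: 06:00-08:00, 09:30-17:00.
Gabriel in UTC: 06:30-09:00, 10:45-13:30, 14:15-17:00 (subtract 6h to convert from UTC+6).
Yara in UTC: 07:15-07:45, 10:00-15:30, 16:00-17:00 (subtract 6h to convert from UTC+6).
Yuki in UTC: 06:00-07:30, 11:30-11:45, 12:15-16:45 (add 5h to convert from UTC-5).
Callum ∩ Ben: 06:00-10:00, 11:30-13:30, 14:15-15:00, 15:15-17:00.
Callum ∩ Ben ∩ Arjun: 06:00-08:00, 09:30-10:00, 11:30-13:30, 14:15-15:00, 15:15-17:00.
Callum ∩ Ben ∩ Arjun ∩ Gabriel: 06:30-08:00, 11:30-13:30, 14:15-15:00, 15:15-17:00.
Callum ∩ Ben ∩ Arjun ∩ Gabriel ∩ Yara: 07:15-07:45, 11:30-13:30, 14:15-15:00, 15:15-15:30, 16:00-17:00.
Callum ∩ Ben ∩ Arjun ∩ Gabriel ∩ Yara ∩ Yuki: 07:15-07:30, 11:30-11:45, 12:15-13:30, 14:15-15:00, 15:15-15:30, 16:00-16:45.
Those are the intersection windows.
Summing the common windows: 15 + 15 + 75 + 45 + 15 + 45 = 210 minutes.

210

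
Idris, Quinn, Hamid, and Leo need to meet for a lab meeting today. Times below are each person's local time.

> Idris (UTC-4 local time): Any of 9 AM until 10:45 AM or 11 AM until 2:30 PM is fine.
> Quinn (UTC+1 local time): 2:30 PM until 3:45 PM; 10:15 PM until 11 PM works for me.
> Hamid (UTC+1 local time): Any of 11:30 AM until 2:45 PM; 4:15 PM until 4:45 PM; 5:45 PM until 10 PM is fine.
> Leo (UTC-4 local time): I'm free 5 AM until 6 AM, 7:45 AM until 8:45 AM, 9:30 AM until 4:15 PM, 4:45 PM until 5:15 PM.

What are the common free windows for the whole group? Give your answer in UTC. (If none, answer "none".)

13:30-13:45

Idris in UTC: 13:00-14:45, 15:00-18:30 (add 4h to convert from UTC-4).
Quinn in UTC: 13:30-14:45, 21:15-22:00 (subtract 1h to convert from UTC+1).
Hamid in UTC: 10:30-13:45, 15:15-15:45, 16:45-21:00 (subtract 1h to convert from UTC+1).
Leo in UTC: 09:00-10:00, 11:45-12:45, 13:30-20:15, 20:45-21:15 (add 4h to convert from UTC-4).
Idris ∩ Quinn: 13:30-14:45.
Idris ∩ Quinn ∩ Hamid: 13:30-13:45.
Idris ∩ Quinn ∩ Hamid ∩ Leo: 13:30-13:45.
So the common availability across everyone is 13:30-13:45.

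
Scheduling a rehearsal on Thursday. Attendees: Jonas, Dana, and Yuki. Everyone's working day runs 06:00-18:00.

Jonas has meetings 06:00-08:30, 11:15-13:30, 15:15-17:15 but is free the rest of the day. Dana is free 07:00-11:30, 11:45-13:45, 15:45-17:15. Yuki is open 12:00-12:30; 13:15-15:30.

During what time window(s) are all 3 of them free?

13:30-13:45

Jonas free: 08:30-11:15, 13:30-15:15, 17:15-18:00 (invert busy blocks within the working day).
Dana free: 07:00-11:30, 11:45-13:45, 15:45-17:15.
Yuki free: 12:00-12:30, 13:15-15:30.
Jonas ∩ Dana: 08:30-11:15, 13:30-13:45.
Jonas ∩ Dana ∩ Yuki: 13:30-13:45.
Those are the intersection windows.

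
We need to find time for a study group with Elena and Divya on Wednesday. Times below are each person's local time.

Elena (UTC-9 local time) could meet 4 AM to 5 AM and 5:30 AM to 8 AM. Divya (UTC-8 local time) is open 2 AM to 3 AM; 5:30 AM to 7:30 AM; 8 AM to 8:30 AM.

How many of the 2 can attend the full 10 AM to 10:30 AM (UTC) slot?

1

Elena in UTC: 13:00-14:00, 14:30-17:00 (add 9h to convert from UTC-9).
Divya in UTC: 10:00-11:00, 13:30-15:30, 16:00-16:30 (add 8h to convert from UTC-8).
Divya can make the full 10:00-10:30 slot — that's 1.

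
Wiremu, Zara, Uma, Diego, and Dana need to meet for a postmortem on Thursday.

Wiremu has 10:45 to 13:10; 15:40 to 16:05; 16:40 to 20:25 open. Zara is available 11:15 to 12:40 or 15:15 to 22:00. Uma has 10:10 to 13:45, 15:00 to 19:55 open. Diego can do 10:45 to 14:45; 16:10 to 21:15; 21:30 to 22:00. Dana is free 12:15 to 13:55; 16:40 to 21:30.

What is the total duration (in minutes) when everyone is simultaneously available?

Wiremu ∩ Zara: 11:15-12:40, 15:40-16:05, 16:40-20:25.
Wiremu ∩ Zara ∩ Uma: 11:15-12:40, 15:40-16:05, 16:40-19:55.
Wiremu ∩ Zara ∩ Uma ∩ Diego: 11:15-12:40, 16:40-19:55.
Wiremu ∩ Zara ∩ Uma ∩ Diego ∩ Dana: 12:15-12:40, 16:40-19:55.
Summing the common windows: 25 + 195 = 220 minutes.

220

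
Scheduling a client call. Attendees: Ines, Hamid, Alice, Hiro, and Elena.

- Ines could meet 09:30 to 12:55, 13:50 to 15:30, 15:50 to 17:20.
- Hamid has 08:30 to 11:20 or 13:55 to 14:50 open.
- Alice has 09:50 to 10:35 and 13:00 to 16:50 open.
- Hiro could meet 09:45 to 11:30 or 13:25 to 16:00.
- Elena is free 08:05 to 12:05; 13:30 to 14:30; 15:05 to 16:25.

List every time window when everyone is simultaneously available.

Ines ∩ Hamid: 09:30-11:20, 13:55-14:50.
Ines ∩ Hamid ∩ Alice: 09:50-10:35, 13:55-14:50.
Ines ∩ Hamid ∩ Alice ∩ Hiro: 09:50-10:35, 13:55-14:50.
Ines ∩ Hamid ∩ Alice ∩ Hiro ∩ Elena: 09:50-10:35, 13:55-14:30.

09:50-10:35, 13:55-14:30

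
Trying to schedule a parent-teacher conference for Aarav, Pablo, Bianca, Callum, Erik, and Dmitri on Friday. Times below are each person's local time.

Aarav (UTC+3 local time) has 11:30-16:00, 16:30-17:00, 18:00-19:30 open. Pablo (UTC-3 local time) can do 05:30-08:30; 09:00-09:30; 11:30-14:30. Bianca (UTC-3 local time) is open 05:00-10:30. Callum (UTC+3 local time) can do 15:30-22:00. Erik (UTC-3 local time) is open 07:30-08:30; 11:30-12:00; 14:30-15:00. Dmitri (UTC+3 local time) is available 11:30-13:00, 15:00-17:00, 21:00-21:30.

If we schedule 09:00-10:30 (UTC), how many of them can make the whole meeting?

3

Aarav in UTC: 08:30-13:00, 13:30-14:00, 15:00-16:30 (subtract 3h to convert from UTC+3).
Pablo in UTC: 08:30-11:30, 12:00-12:30, 14:30-17:30 (add 3h to convert from UTC-3).
Bianca in UTC: 08:00-13:30 (add 3h to convert from UTC-3).
Callum in UTC: 12:30-19:00 (subtract 3h to convert from UTC+3).
Erik in UTC: 10:30-11:30, 14:30-15:00, 17:30-18:00 (add 3h to convert from UTC-3).
Dmitri in UTC: 08:30-10:00, 12:00-14:00, 18:00-18:30 (subtract 3h to convert from UTC+3).
Aarav, Pablo, and Bianca can make the full 09:00-10:30 slot — that's 3.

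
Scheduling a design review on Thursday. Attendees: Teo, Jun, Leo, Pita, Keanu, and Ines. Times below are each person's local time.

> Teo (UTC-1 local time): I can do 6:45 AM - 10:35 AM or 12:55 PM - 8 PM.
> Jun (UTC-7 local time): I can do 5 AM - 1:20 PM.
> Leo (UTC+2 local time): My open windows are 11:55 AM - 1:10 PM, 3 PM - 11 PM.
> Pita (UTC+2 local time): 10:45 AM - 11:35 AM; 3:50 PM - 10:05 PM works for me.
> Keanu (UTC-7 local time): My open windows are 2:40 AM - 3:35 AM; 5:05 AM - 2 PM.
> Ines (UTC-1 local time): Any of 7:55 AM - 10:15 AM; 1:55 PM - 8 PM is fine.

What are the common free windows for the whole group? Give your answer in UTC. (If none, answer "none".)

Teo in UTC: 07:45-11:35, 13:55-21:00 (add 1h to convert from UTC-1).
Jun in UTC: 12:00-20:20 (add 7h to convert from UTC-7).
Leo in UTC: 09:55-11:10, 13:00-21:00 (subtract 2h to convert from UTC+2).
Pita in UTC: 08:45-09:35, 13:50-20:05 (subtract 2h to convert from UTC+2).
Keanu in UTC: 09:40-10:35, 12:05-21:00 (add 7h to convert from UTC-7).
Ines in UTC: 08:55-11:15, 14:55-21:00 (add 1h to convert from UTC-1).
Teo ∩ Jun: 13:55-20:20.
Teo ∩ Jun ∩ Leo: 13:55-20:20.
Teo ∩ Jun ∩ Leo ∩ Pita: 13:55-20:05.
Teo ∩ Jun ∩ Leo ∩ Pita ∩ Keanu: 13:55-20:05.
Teo ∩ Jun ∩ Leo ∩ Pita ∩ Keanu ∩ Ines: 14:55-20:05.
Those are the intersection windows.

14:55-20:05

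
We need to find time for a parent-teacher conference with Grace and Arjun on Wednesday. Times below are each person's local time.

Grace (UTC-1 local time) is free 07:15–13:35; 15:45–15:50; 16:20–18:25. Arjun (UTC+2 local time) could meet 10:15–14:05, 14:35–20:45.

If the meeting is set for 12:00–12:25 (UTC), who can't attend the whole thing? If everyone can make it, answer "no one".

Grace in UTC: 08:15-14:35, 16:45-16:50, 17:20-19:25 (add 1h to convert from UTC-1).
Arjun in UTC: 08:15-12:05, 12:35-18:45 (subtract 2h to convert from UTC+2).
Grace: free for 12:00-12:25. Arjun: not fully free for 12:00-12:25.

Arjun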